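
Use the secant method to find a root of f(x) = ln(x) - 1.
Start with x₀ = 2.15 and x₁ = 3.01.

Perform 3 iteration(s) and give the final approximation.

f(x) = ln(x) - 1
x₀ = 2.15, x₁ = 3.01

Secant formula: x_{n+1} = x_n - f(x_n)(x_n - x_{n-1})/(f(x_n) - f(x_{n-1}))

Iteration 1:
  f(2.150000) = -0.234532
  f(3.010000) = 0.101940
  x_2 = 3.010000 - 0.101940×(3.010000 - 2.150000)/(0.101940 - (-0.234532))
       = 2.749448
Iteration 2:
  f(3.010000) = 0.101940
  f(2.749448) = 0.011400
  x_3 = 2.749448 - 0.011400×(2.749448 - 3.010000)/(0.011400 - 0.101940)
       = 2.716641
Iteration 3:
  f(2.749448) = 0.011400
  f(2.716641) = -0.000604
  x_4 = 2.716641 - (-0.000604)×(2.716641 - 2.749448)/(-0.000604 - 0.011400)
       = 2.718291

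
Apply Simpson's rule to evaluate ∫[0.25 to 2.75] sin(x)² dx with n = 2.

f(x) = sin(x)²
a = 0.25, b = 2.75, n = 2
h = (b - a)/n = 1.250000

Simpson's rule: (h/3)[f(x₀) + 4f(x₁) + 2f(x₂) + ... + f(xₙ)]

x_0 = 0.2500, f(x_0) = 0.061209, coefficient = 1
x_1 = 1.5000, f(x_1) = 0.994996, coefficient = 4
x_2 = 2.7500, f(x_2) = 0.145665, coefficient = 1

I ≈ (1.250000/3) × 4.186859 = 1.744525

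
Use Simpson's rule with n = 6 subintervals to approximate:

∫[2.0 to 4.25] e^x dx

f(x) = e^x
a = 2.0, b = 4.25, n = 6
h = (b - a)/n = 0.375000

Simpson's rule: (h/3)[f(x₀) + 4f(x₁) + 2f(x₂) + ... + f(xₙ)]

x_0 = 2.0000, f(x_0) = 7.389056, coefficient = 1
x_1 = 2.3750, f(x_1) = 10.751013, coefficient = 4
x_2 = 2.7500, f(x_2) = 15.642632, coefficient = 2
x_3 = 3.1250, f(x_3) = 22.759895, coefficient = 4
x_4 = 3.5000, f(x_4) = 33.115452, coefficient = 2
x_5 = 3.8750, f(x_5) = 48.182698, coefficient = 4
x_6 = 4.2500, f(x_6) = 70.105412, coefficient = 1

I ≈ (0.375000/3) × 501.785062 = 62.723133
Exact value: 62.716356
Error: 0.006777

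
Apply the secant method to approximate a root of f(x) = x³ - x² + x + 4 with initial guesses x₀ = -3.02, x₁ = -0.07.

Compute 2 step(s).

f(x) = x³ - x² + x + 4
x₀ = -3.02, x₁ = -0.07

Secant formula: x_{n+1} = x_n - f(x_n)(x_n - x_{n-1})/(f(x_n) - f(x_{n-1}))

Iteration 1:
  f(-3.020000) = -35.684008
  f(-0.070000) = 3.924757
  x_2 = -0.070000 - 3.924757×(-0.070000 - (-3.020000))/(3.924757 - (-35.684008))
       = -0.362310
Iteration 2:
  f(-0.070000) = 3.924757
  f(-0.362310) = 3.458862
  x_3 = -0.362310 - 3.458862×(-0.362310 - (-0.070000))/(3.458862 - 3.924757)
       = -2.532454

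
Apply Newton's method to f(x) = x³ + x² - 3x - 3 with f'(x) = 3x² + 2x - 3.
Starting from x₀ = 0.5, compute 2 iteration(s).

f(x) = x³ + x² - 3x - 3
f'(x) = 3x² + 2x - 3
x₀ = 0.5

Newton-Raphson formula: x_{n+1} = x_n - f(x_n)/f'(x_n)

Iteration 1:
  f(0.500000) = -4.125000
  f'(0.500000) = -1.250000
  x_1 = 0.500000 - (-4.125000)/(-1.250000) = -2.800000
Iteration 2:
  f(-2.800000) = -8.712000
  f'(-2.800000) = 14.920000
  x_2 = -2.800000 - (-8.712000)/14.920000 = -2.216086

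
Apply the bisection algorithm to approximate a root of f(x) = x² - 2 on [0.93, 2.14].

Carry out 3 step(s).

f(x) = x² - 2
Initial interval: [0.93, 2.14]

Iteration 1:
  c_1 = (0.930000 + 2.140000)/2 = 1.535000
  f(c_1) = f(1.535000) = 0.356225
  f(a) × f(c) < 0, new interval: [0.930000, 1.535000]
Iteration 2:
  c_2 = (0.930000 + 1.535000)/2 = 1.232500
  f(c_2) = f(1.232500) = -0.480944
  f(a) × f(c) ≥ 0, new interval: [1.232500, 1.535000]
Iteration 3:
  c_3 = (1.232500 + 1.535000)/2 = 1.383750
  f(c_3) = f(1.383750) = -0.085236
  f(a) × f(c) ≥ 0, new interval: [1.383750, 1.535000]

After 3 iteration(s), the approximation is c_3 = 1.383750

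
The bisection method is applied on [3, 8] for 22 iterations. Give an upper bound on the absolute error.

Bisection error bound: |error| ≤ (b-a)/2^n
|error| ≤ (8 - 3)/2^22 = 5/2^22
|error| ≤ 0.0000011921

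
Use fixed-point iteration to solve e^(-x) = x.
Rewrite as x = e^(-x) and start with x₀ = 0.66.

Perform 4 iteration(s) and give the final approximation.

Equation: e^(-x) = x
Fixed-point form: x = e^(-x)
x₀ = 0.66

x_1 = g(0.660000) = 0.516851
x_2 = g(0.516851) = 0.596395
x_3 = g(0.596395) = 0.550793
x_4 = g(0.550793) = 0.576492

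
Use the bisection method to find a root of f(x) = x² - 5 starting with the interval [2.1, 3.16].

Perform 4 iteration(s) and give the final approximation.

f(x) = x² - 5
Initial interval: [2.1, 3.16]

Iteration 1:
  c_1 = (2.100000 + 3.160000)/2 = 2.630000
  f(c_1) = f(2.630000) = 1.916900
  f(a) × f(c) < 0, new interval: [2.100000, 2.630000]
Iteration 2:
  c_2 = (2.100000 + 2.630000)/2 = 2.365000
  f(c_2) = f(2.365000) = 0.593225
  f(a) × f(c) < 0, new interval: [2.100000, 2.365000]
Iteration 3:
  c_3 = (2.100000 + 2.365000)/2 = 2.232500
  f(c_3) = f(2.232500) = -0.015944
  f(a) × f(c) ≥ 0, new interval: [2.232500, 2.365000]
Iteration 4:
  c_4 = (2.232500 + 2.365000)/2 = 2.298750
  f(c_4) = f(2.298750) = 0.284252
  f(a) × f(c) < 0, new interval: [2.232500, 2.298750]

After 4 iteration(s), the approximation is c_4 = 2.298750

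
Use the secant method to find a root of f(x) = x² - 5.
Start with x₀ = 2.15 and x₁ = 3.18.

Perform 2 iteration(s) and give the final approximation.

f(x) = x² - 5
x₀ = 2.15, x₁ = 3.18

Secant formula: x_{n+1} = x_n - f(x_n)(x_n - x_{n-1})/(f(x_n) - f(x_{n-1}))

Iteration 1:
  f(2.150000) = -0.377500
  f(3.180000) = 5.112400
  x_2 = 3.180000 - 5.112400×(3.180000 - 2.150000)/(5.112400 - (-0.377500))
       = 2.220826
Iteration 2:
  f(3.180000) = 5.112400
  f(2.220826) = -0.067934
  x_3 = 2.220826 - (-0.067934)×(2.220826 - 3.180000)/(-0.067934 - 5.112400)
       = 2.233404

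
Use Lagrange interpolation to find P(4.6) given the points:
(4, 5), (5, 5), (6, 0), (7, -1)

Lagrange interpolation formula:
P(x) = Σ yᵢ × Lᵢ(x)
where Lᵢ(x) = Π_{j≠i} (x - xⱼ)/(xᵢ - xⱼ)

L_0(4.6) = (4.6 - 5)/(4 - 5) × (4.6 - 6)/(4 - 6) × (4.6 - 7)/(4 - 7) = 0.224000
L_1(4.6) = (4.6 - 4)/(5 - 4) × (4.6 - 6)/(5 - 6) × (4.6 - 7)/(5 - 7) = 1.008000
L_2(4.6) = (4.6 - 4)/(6 - 4) × (4.6 - 5)/(6 - 5) × (4.6 - 7)/(6 - 7) = -0.288000
L_3(4.6) = (4.6 - 4)/(7 - 4) × (4.6 - 5)/(7 - 5) × (4.6 - 6)/(7 - 6) = 0.056000

P(4.6) = 5×L_0(4.6) + 5×L_1(4.6) + 0×L_2(4.6) + (-1)×L_3(4.6)
P(4.6) = 6.104000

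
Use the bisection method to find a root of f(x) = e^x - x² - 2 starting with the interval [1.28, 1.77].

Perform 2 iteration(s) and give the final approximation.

f(x) = e^x - x² - 2
Initial interval: [1.28, 1.77]

Iteration 1:
  c_1 = (1.280000 + 1.770000)/2 = 1.525000
  f(c_1) = f(1.525000) = 0.269519
  f(a) × f(c) < 0, new interval: [1.280000, 1.525000]
Iteration 2:
  c_2 = (1.280000 + 1.525000)/2 = 1.402500
  f(c_2) = f(1.402500) = 0.098344
  f(a) × f(c) < 0, new interval: [1.280000, 1.402500]

After 2 iteration(s), the approximation is c_2 = 1.402500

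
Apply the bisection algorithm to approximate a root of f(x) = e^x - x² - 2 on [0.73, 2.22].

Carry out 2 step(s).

f(x) = e^x - x² - 2
Initial interval: [0.73, 2.22]

Iteration 1:
  c_1 = (0.730000 + 2.220000)/2 = 1.475000
  f(c_1) = f(1.475000) = 0.195411
  f(a) × f(c) < 0, new interval: [0.730000, 1.475000]
Iteration 2:
  c_2 = (0.730000 + 1.475000)/2 = 1.102500
  f(c_2) = f(1.102500) = -0.203820
  f(a) × f(c) ≥ 0, new interval: [1.102500, 1.475000]

After 2 iteration(s), the approximation is c_2 = 1.102500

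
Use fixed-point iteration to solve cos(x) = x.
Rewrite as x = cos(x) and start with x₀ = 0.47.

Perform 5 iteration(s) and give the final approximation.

Equation: cos(x) = x
Fixed-point form: x = cos(x)
x₀ = 0.47

x_1 = g(0.470000) = 0.891568
x_2 = g(0.891568) = 0.628193
x_3 = g(0.628193) = 0.809091
x_4 = g(0.809091) = 0.690157
x_5 = g(0.690157) = 0.771146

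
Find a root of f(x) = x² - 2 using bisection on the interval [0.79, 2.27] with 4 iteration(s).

f(x) = x² - 2
Initial interval: [0.79, 2.27]

Iteration 1:
  c_1 = (0.790000 + 2.270000)/2 = 1.530000
  f(c_1) = f(1.530000) = 0.340900
  f(a) × f(c) < 0, new interval: [0.790000, 1.530000]
Iteration 2:
  c_2 = (0.790000 + 1.530000)/2 = 1.160000
  f(c_2) = f(1.160000) = -0.654400
  f(a) × f(c) ≥ 0, new interval: [1.160000, 1.530000]
Iteration 3:
  c_3 = (1.160000 + 1.530000)/2 = 1.345000
  f(c_3) = f(1.345000) = -0.190975
  f(a) × f(c) ≥ 0, new interval: [1.345000, 1.530000]
Iteration 4:
  c_4 = (1.345000 + 1.530000)/2 = 1.437500
  f(c_4) = f(1.437500) = 0.066406
  f(a) × f(c) < 0, new interval: [1.345000, 1.437500]

After 4 iteration(s), the approximation is c_4 = 1.437500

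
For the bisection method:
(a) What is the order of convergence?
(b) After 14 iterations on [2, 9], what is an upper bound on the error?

(a) Bisection has linear (order 1) convergence; the error is halved each step.

(b) Error bound = (b-a)/2^n = (9 - 2)/2^{14}
    = 7/2^{14}

(a) 1 (linear); (b) error ≤ 4.27e-04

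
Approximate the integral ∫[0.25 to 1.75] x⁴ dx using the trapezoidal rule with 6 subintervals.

f(x) = x⁴
a = 0.25, b = 1.75, n = 6
h = (b - a)/n = 0.250000

Trapezoidal rule: (h/2)[f(x₀) + 2f(x₁) + 2f(x₂) + ... + f(xₙ)]

x_0 = 0.2500, f(x_0) = 0.003906, coefficient = 1
x_1 = 0.5000, f(x_1) = 0.062500, coefficient = 2
x_2 = 0.7500, f(x_2) = 0.316406, coefficient = 2
x_3 = 1.0000, f(x_3) = 1.000000, coefficient = 2
x_4 = 1.2500, f(x_4) = 2.441406, coefficient = 2
x_5 = 1.5000, f(x_5) = 5.062500, coefficient = 2
x_6 = 1.7500, f(x_6) = 9.378906, coefficient = 1

I ≈ (0.250000/2) × 27.148438 = 3.393555
Exact value: 3.282422
Error: 0.111133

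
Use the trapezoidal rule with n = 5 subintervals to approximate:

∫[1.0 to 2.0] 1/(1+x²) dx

f(x) = 1/(1+x²)
a = 1.0, b = 2.0, n = 5
h = (b - a)/n = 0.200000

Trapezoidal rule: (h/2)[f(x₀) + 2f(x₁) + 2f(x₂) + ... + f(xₙ)]

x_0 = 1.0000, f(x_0) = 0.500000, coefficient = 1
x_1 = 1.2000, f(x_1) = 0.409836, coefficient = 2
x_2 = 1.4000, f(x_2) = 0.337838, coefficient = 2
x_3 = 1.6000, f(x_3) = 0.280899, coefficient = 2
x_4 = 1.8000, f(x_4) = 0.235849, coefficient = 2
x_5 = 2.0000, f(x_5) = 0.200000, coefficient = 1

I ≈ (0.200000/2) × 3.228844 = 0.322884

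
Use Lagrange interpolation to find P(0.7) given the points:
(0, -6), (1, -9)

Lagrange interpolation formula:
P(x) = Σ yᵢ × Lᵢ(x)
where Lᵢ(x) = Π_{j≠i} (x - xⱼ)/(xᵢ - xⱼ)

L_0(0.7) = (0.7 - 1)/(0 - 1) = 0.300000
L_1(0.7) = (0.7 - 0)/(1 - 0) = 0.700000

P(0.7) = (-6)×L_0(0.7) + (-9)×L_1(0.7)
P(0.7) = -8.100000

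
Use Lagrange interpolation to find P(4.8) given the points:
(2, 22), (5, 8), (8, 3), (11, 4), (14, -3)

Lagrange interpolation formula:
P(x) = Σ yᵢ × Lᵢ(x)
where Lᵢ(x) = Π_{j≠i} (x - xⱼ)/(xᵢ - xⱼ)

L_0(4.8) = (4.8 - 5)/(2 - 5) × (4.8 - 8)/(2 - 8) × (4.8 - 11)/(2 - 11) × (4.8 - 14)/(2 - 14) = 0.018779
L_1(4.8) = (4.8 - 2)/(5 - 2) × (4.8 - 8)/(5 - 8) × (4.8 - 11)/(5 - 11) × (4.8 - 14)/(5 - 14) = 1.051602
L_2(4.8) = (4.8 - 2)/(8 - 2) × (4.8 - 5)/(8 - 5) × (4.8 - 11)/(8 - 11) × (4.8 - 14)/(8 - 14) = -0.098588
L_3(4.8) = (4.8 - 2)/(11 - 2) × (4.8 - 5)/(11 - 5) × (4.8 - 8)/(11 - 8) × (4.8 - 14)/(11 - 14) = 0.033923
L_4(4.8) = (4.8 - 2)/(14 - 2) × (4.8 - 5)/(14 - 5) × (4.8 - 8)/(14 - 8) × (4.8 - 11)/(14 - 11) = -0.005715

P(4.8) = 22×L_0(4.8) + 8×L_1(4.8) + 3×L_2(4.8) + 4×L_3(4.8) + (-3)×L_4(4.8)
P(4.8) = 8.683016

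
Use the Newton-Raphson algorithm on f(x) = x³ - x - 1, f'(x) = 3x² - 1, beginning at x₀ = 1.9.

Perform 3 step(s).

f(x) = x³ - x - 1
f'(x) = 3x² - 1
x₀ = 1.9

Newton-Raphson formula: x_{n+1} = x_n - f(x_n)/f'(x_n)

Iteration 1:
  f(1.900000) = 3.959000
  f'(1.900000) = 9.830000
  x_1 = 1.900000 - 3.959000/9.830000 = 1.497253
Iteration 2:
  f(1.497253) = 0.859240
  f'(1.497253) = 5.725302
  x_2 = 1.497253 - 0.859240/5.725302 = 1.347176
Iteration 3:
  f(1.347176) = 0.097789
  f'(1.347176) = 4.444646
  x_3 = 1.347176 - 0.097789/4.444646 = 1.325174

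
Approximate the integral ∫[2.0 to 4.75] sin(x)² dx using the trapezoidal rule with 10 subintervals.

f(x) = sin(x)²
a = 2.0, b = 4.75, n = 10
h = (b - a)/n = 0.275000

Trapezoidal rule: (h/2)[f(x₀) + 2f(x₁) + 2f(x₂) + ... + f(xₙ)]

x_0 = 2.0000, f(x_0) = 0.826822, coefficient = 1
x_1 = 2.2750, f(x_1) = 0.580838, coefficient = 2
x_2 = 2.5500, f(x_2) = 0.311011, coefficient = 2
x_3 = 2.8250, f(x_3) = 0.096927, coefficient = 2
x_4 = 3.1000, f(x_4) = 0.001729, coefficient = 2
x_5 = 3.3750, f(x_5) = 0.053497, coefficient = 2
x_6 = 3.6500, f(x_6) = 0.236961, coefficient = 2
x_7 = 3.9250, f(x_7) = 0.498009, coefficient = 2
x_8 = 4.2000, f(x_8) = 0.759644, coefficient = 2
x_9 = 4.4750, f(x_9) = 0.944697, coefficient = 2
x_10 = 4.7500, f(x_10) = 0.998586, coefficient = 1

I ≈ (0.275000/2) × 8.792035 = 1.208905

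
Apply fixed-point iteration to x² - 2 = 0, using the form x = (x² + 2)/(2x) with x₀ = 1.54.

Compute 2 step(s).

Equation: x² - 2 = 0
Fixed-point form: x = (x² + 2)/(2x)
x₀ = 1.54

x_1 = g(1.540000) = 1.419351
x_2 = g(1.419351) = 1.414223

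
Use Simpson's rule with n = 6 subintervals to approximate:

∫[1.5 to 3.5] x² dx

f(x) = x²
a = 1.5, b = 3.5, n = 6
h = (b - a)/n = 0.333333

Simpson's rule: (h/3)[f(x₀) + 4f(x₁) + 2f(x₂) + ... + f(xₙ)]

x_0 = 1.5000, f(x_0) = 2.250000, coefficient = 1
x_1 = 1.8333, f(x_1) = 3.361111, coefficient = 4
x_2 = 2.1667, f(x_2) = 4.694444, coefficient = 2
x_3 = 2.5000, f(x_3) = 6.250000, coefficient = 4
x_4 = 2.8333, f(x_4) = 8.027778, coefficient = 2
x_5 = 3.1667, f(x_5) = 10.027778, coefficient = 4
x_6 = 3.5000, f(x_6) = 12.250000, coefficient = 1

I ≈ (0.333333/3) × 118.500000 = 13.166667
Exact value: 13.166667
Error: 0.000000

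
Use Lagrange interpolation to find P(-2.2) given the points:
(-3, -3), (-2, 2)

Lagrange interpolation formula:
P(x) = Σ yᵢ × Lᵢ(x)
where Lᵢ(x) = Π_{j≠i} (x - xⱼ)/(xᵢ - xⱼ)

L_0(-2.2) = (-2.2 - (-2))/(-3 - (-2)) = 0.200000
L_1(-2.2) = (-2.2 - (-3))/(-2 - (-3)) = 0.800000

P(-2.2) = (-3)×L_0(-2.2) + 2×L_1(-2.2)
P(-2.2) = 1.000000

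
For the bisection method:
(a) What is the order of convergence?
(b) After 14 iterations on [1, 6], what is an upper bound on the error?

(a) Bisection has linear (order 1) convergence; the error is halved each step.

(b) Error bound = (b-a)/2^n = (6 - 1)/2^{14}
    = 5/2^{14}

(a) 1 (linear); (b) error ≤ 3.05e-04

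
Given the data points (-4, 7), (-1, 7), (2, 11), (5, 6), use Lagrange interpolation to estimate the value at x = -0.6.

Lagrange interpolation formula:
P(x) = Σ yᵢ × Lᵢ(x)
where Lᵢ(x) = Π_{j≠i} (x - xⱼ)/(xᵢ - xⱼ)

L_0(-0.6) = (-0.6 - (-1))/(-4 - (-1)) × (-0.6 - 2)/(-4 - 2) × (-0.6 - 5)/(-4 - 5) = -0.035951
L_1(-0.6) = (-0.6 - (-4))/(-1 - (-4)) × (-0.6 - 2)/(-1 - 2) × (-0.6 - 5)/(-1 - 5) = 0.916741
L_2(-0.6) = (-0.6 - (-4))/(2 - (-4)) × (-0.6 - (-1))/(2 - (-1)) × (-0.6 - 5)/(2 - 5) = 0.141037
L_3(-0.6) = (-0.6 - (-4))/(5 - (-4)) × (-0.6 - (-1))/(5 - (-1)) × (-0.6 - 2)/(5 - 2) = -0.021827

P(-0.6) = 7×L_0(-0.6) + 7×L_1(-0.6) + 11×L_2(-0.6) + 6×L_3(-0.6)
P(-0.6) = 7.585975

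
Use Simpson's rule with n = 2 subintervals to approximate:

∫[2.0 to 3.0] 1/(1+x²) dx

f(x) = 1/(1+x²)
a = 2.0, b = 3.0, n = 2
h = (b - a)/n = 0.500000

Simpson's rule: (h/3)[f(x₀) + 4f(x₁) + 2f(x₂) + ... + f(xₙ)]

x_0 = 2.0000, f(x_0) = 0.200000, coefficient = 1
x_1 = 2.5000, f(x_1) = 0.137931, coefficient = 4
x_2 = 3.0000, f(x_2) = 0.100000, coefficient = 1

I ≈ (0.500000/3) × 0.851724 = 0.141954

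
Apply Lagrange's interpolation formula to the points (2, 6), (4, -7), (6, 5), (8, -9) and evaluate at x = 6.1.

Lagrange interpolation formula:
P(x) = Σ yᵢ × Lᵢ(x)
where Lᵢ(x) = Π_{j≠i} (x - xⱼ)/(xᵢ - xⱼ)

L_0(6.1) = (6.1 - 4)/(2 - 4) × (6.1 - 6)/(2 - 6) × (6.1 - 8)/(2 - 8) = 0.008312
L_1(6.1) = (6.1 - 2)/(4 - 2) × (6.1 - 6)/(4 - 6) × (6.1 - 8)/(4 - 8) = -0.048687
L_2(6.1) = (6.1 - 2)/(6 - 2) × (6.1 - 4)/(6 - 4) × (6.1 - 8)/(6 - 8) = 1.022437
L_3(6.1) = (6.1 - 2)/(8 - 2) × (6.1 - 4)/(8 - 4) × (6.1 - 6)/(8 - 6) = 0.017937

P(6.1) = 6×L_0(6.1) + (-7)×L_1(6.1) + 5×L_2(6.1) + (-9)×L_3(6.1)
P(6.1) = 5.341437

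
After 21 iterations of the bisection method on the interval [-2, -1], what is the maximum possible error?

Bisection error bound: |error| ≤ (b-a)/2^n
|error| ≤ (-1 - (-2))/2^21 = 1/2^21
|error| ≤ 0.0000004768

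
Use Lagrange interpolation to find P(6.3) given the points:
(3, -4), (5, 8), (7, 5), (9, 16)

Lagrange interpolation formula:
P(x) = Σ yᵢ × Lᵢ(x)
where Lᵢ(x) = Π_{j≠i} (x - xⱼ)/(xᵢ - xⱼ)

L_0(6.3) = (6.3 - 5)/(3 - 5) × (6.3 - 7)/(3 - 7) × (6.3 - 9)/(3 - 9) = -0.051188
L_1(6.3) = (6.3 - 3)/(5 - 3) × (6.3 - 7)/(5 - 7) × (6.3 - 9)/(5 - 9) = 0.389813
L_2(6.3) = (6.3 - 3)/(7 - 3) × (6.3 - 5)/(7 - 5) × (6.3 - 9)/(7 - 9) = 0.723937
L_3(6.3) = (6.3 - 3)/(9 - 3) × (6.3 - 5)/(9 - 5) × (6.3 - 7)/(9 - 7) = -0.062563

P(6.3) = (-4)×L_0(6.3) + 8×L_1(6.3) + 5×L_2(6.3) + 16×L_3(6.3)
P(6.3) = 5.941938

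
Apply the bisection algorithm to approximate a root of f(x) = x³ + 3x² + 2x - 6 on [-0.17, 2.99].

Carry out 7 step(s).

f(x) = x³ + 3x² + 2x - 6
Initial interval: [-0.17, 2.99]

Iteration 1:
  c_1 = (-0.170000 + 2.990000)/2 = 1.410000
  f(c_1) = f(1.410000) = 5.587521
  f(a) × f(c) < 0, new interval: [-0.170000, 1.410000]
Iteration 2:
  c_2 = (-0.170000 + 1.410000)/2 = 0.620000
  f(c_2) = f(0.620000) = -3.368472
  f(a) × f(c) ≥ 0, new interval: [0.620000, 1.410000]
Iteration 3:
  c_3 = (0.620000 + 1.410000)/2 = 1.015000
  f(c_3) = f(1.015000) = 0.166353
  f(a) × f(c) < 0, new interval: [0.620000, 1.015000]
Iteration 4:
  c_4 = (0.620000 + 1.015000)/2 = 0.817500
  f(c_4) = f(0.817500) = -1.813741
  f(a) × f(c) ≥ 0, new interval: [0.817500, 1.015000]
Iteration 5:
  c_5 = (0.817500 + 1.015000)/2 = 0.916250
  f(c_5) = f(0.916250) = -0.879753
  f(a) × f(c) ≥ 0, new interval: [0.916250, 1.015000]
Iteration 6:
  c_6 = (0.916250 + 1.015000)/2 = 0.965625
  f(c_6) = f(0.965625) = -0.371076
  f(a) × f(c) ≥ 0, new interval: [0.965625, 1.015000]
Iteration 7:
  c_7 = (0.965625 + 1.015000)/2 = 0.990313
  f(c_7) = f(0.990313) = -0.106000
  f(a) × f(c) ≥ 0, new interval: [0.990313, 1.015000]

After 7 iteration(s), the approximation is c_7 = 0.990313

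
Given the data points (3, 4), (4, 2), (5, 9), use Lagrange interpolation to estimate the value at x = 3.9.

Lagrange interpolation formula:
P(x) = Σ yᵢ × Lᵢ(x)
where Lᵢ(x) = Π_{j≠i} (x - xⱼ)/(xᵢ - xⱼ)

L_0(3.9) = (3.9 - 4)/(3 - 4) × (3.9 - 5)/(3 - 5) = 0.055000
L_1(3.9) = (3.9 - 3)/(4 - 3) × (3.9 - 5)/(4 - 5) = 0.990000
L_2(3.9) = (3.9 - 3)/(5 - 3) × (3.9 - 4)/(5 - 4) = -0.045000

P(3.9) = 4×L_0(3.9) + 2×L_1(3.9) + 9×L_2(3.9)
P(3.9) = 1.795000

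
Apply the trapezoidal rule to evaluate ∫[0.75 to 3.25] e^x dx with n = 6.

f(x) = e^x
a = 0.75, b = 3.25, n = 6
h = (b - a)/n = 0.416667

Trapezoidal rule: (h/2)[f(x₀) + 2f(x₁) + 2f(x₂) + ... + f(xₙ)]

x_0 = 0.7500, f(x_0) = 2.117000, coefficient = 1
x_1 = 1.1667, f(x_1) = 3.211271, coefficient = 2
x_2 = 1.5833, f(x_2) = 4.871166, coefficient = 2
x_3 = 2.0000, f(x_3) = 7.389056, coefficient = 2
x_4 = 2.4167, f(x_4) = 11.208436, coefficient = 2
x_5 = 2.8333, f(x_5) = 17.002040, coefficient = 2
x_6 = 3.2500, f(x_6) = 25.790340, coefficient = 1

I ≈ (0.416667/2) × 115.271276 = 24.014849
Exact value: 23.673340
Error: 0.341509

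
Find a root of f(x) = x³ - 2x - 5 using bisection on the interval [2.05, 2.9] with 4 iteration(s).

f(x) = x³ - 2x - 5
Initial interval: [2.05, 2.9]

Iteration 1:
  c_1 = (2.050000 + 2.900000)/2 = 2.475000
  f(c_1) = f(2.475000) = 5.210922
  f(a) × f(c) < 0, new interval: [2.050000, 2.475000]
Iteration 2:
  c_2 = (2.050000 + 2.475000)/2 = 2.262500
  f(c_2) = f(2.262500) = 2.056525
  f(a) × f(c) < 0, new interval: [2.050000, 2.262500]
Iteration 3:
  c_3 = (2.050000 + 2.262500)/2 = 2.156250
  f(c_3) = f(2.156250) = 0.712799
  f(a) × f(c) < 0, new interval: [2.050000, 2.156250]
Iteration 4:
  c_4 = (2.050000 + 2.156250)/2 = 2.103125
  f(c_4) = f(2.103125) = 0.096155
  f(a) × f(c) < 0, new interval: [2.050000, 2.103125]

After 4 iteration(s), the approximation is c_4 = 2.103125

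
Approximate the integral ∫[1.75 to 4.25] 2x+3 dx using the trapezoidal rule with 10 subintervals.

f(x) = 2x+3
a = 1.75, b = 4.25, n = 10
h = (b - a)/n = 0.250000

Trapezoidal rule: (h/2)[f(x₀) + 2f(x₁) + 2f(x₂) + ... + f(xₙ)]

x_0 = 1.7500, f(x_0) = 6.500000, coefficient = 1
x_1 = 2.0000, f(x_1) = 7.000000, coefficient = 2
x_2 = 2.2500, f(x_2) = 7.500000, coefficient = 2
x_3 = 2.5000, f(x_3) = 8.000000, coefficient = 2
x_4 = 2.7500, f(x_4) = 8.500000, coefficient = 2
x_5 = 3.0000, f(x_5) = 9.000000, coefficient = 2
x_6 = 3.2500, f(x_6) = 9.500000, coefficient = 2
x_7 = 3.5000, f(x_7) = 10.000000, coefficient = 2
x_8 = 3.7500, f(x_8) = 10.500000, coefficient = 2
x_9 = 4.0000, f(x_9) = 11.000000, coefficient = 2
x_10 = 4.2500, f(x_10) = 11.500000, coefficient = 1

I ≈ (0.250000/2) × 180.000000 = 22.500000
Exact value: 22.500000
Error: 0.000000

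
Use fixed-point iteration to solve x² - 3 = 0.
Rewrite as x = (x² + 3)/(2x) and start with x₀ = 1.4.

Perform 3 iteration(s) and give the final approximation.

Equation: x² - 3 = 0
Fixed-point form: x = (x² + 3)/(2x)
x₀ = 1.4

x_1 = g(1.400000) = 1.771429
x_2 = g(1.771429) = 1.732488
x_3 = g(1.732488) = 1.732051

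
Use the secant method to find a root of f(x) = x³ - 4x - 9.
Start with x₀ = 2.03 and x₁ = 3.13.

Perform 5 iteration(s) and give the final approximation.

f(x) = x³ - 4x - 9
x₀ = 2.03, x₁ = 3.13

Secant formula: x_{n+1} = x_n - f(x_n)(x_n - x_{n-1})/(f(x_n) - f(x_{n-1}))

Iteration 1:
  f(2.030000) = -8.754573
  f(3.130000) = 9.144297
  x_2 = 3.130000 - 9.144297×(3.130000 - 2.030000)/(9.144297 - (-8.754573))
       = 2.568024
Iteration 2:
  f(3.130000) = 9.144297
  f(2.568024) = -2.336619
  x_3 = 2.568024 - (-2.336619)×(2.568024 - 3.130000)/(-2.336619 - 9.144297)
       = 2.682399
Iteration 3:
  f(2.568024) = -2.336619
  f(2.682399) = -0.429028
  x_4 = 2.682399 - (-0.429028)×(2.682399 - 2.568024)/(-0.429028 - (-2.336619))
       = 2.708122
Iteration 4:
  f(2.682399) = -0.429028
  f(2.708122) = 0.028681
  x_5 = 2.708122 - 0.028681×(2.708122 - 2.682399)/(0.028681 - (-0.429028))
       = 2.706510
Iteration 5:
  f(2.708122) = 0.028681
  f(2.706510) = -0.000315
  x_6 = 2.706510 - (-0.000315)×(2.706510 - 2.708122)/(-0.000315 - 0.028681)
       = 2.706528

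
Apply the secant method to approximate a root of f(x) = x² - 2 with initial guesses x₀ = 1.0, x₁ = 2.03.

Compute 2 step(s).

f(x) = x² - 2
x₀ = 1.0, x₁ = 2.03

Secant formula: x_{n+1} = x_n - f(x_n)(x_n - x_{n-1})/(f(x_n) - f(x_{n-1}))

Iteration 1:
  f(1.000000) = -1.000000
  f(2.030000) = 2.120900
  x_2 = 2.030000 - 2.120900×(2.030000 - 1.000000)/(2.120900 - (-1.000000))
       = 1.330033
Iteration 2:
  f(2.030000) = 2.120900
  f(1.330033) = -0.231012
  x_3 = 1.330033 - (-0.231012)×(1.330033 - 2.030000)/(-0.231012 - 2.120900)
       = 1.398786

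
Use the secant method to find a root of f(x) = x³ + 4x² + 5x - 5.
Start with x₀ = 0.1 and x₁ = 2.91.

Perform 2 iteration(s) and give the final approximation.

f(x) = x³ + 4x² + 5x - 5
x₀ = 0.1, x₁ = 2.91

Secant formula: x_{n+1} = x_n - f(x_n)(x_n - x_{n-1})/(f(x_n) - f(x_{n-1}))

Iteration 1:
  f(0.100000) = -4.459000
  f(2.910000) = 68.064571
  x_2 = 2.910000 - 68.064571×(2.910000 - 0.100000)/(68.064571 - (-4.459000))
       = 0.272769
Iteration 2:
  f(2.910000) = 68.064571
  f(0.272769) = -3.318252
  x_3 = 0.272769 - (-3.318252)×(0.272769 - 2.910000)/(-3.318252 - 68.064571)
       = 0.395361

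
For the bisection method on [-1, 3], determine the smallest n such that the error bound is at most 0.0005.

We need (b-a)/2^n ≤ 0.0005
(3 - (-1))/2^n ≤ 0.0005
4/2^n ≤ 0.0005
2^n ≥ 8000
n ≥ log₂(8000) = 12.97
n ≥ 13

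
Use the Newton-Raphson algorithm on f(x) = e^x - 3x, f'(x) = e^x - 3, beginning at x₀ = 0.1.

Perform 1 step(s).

f(x) = e^x - 3x
f'(x) = e^x - 3
x₀ = 0.1

Newton-Raphson formula: x_{n+1} = x_n - f(x_n)/f'(x_n)

Iteration 1:
  f(0.100000) = 0.805171
  f'(0.100000) = -1.894829
  x_1 = 0.100000 - 0.805171/(-1.894829) = 0.524931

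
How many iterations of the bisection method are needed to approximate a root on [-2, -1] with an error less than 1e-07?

We need (b-a)/2^n ≤ 1e-07
(-1 - (-2))/2^n ≤ 1e-07
1/2^n ≤ 1e-07
2^n ≥ 10000000
n ≥ log₂(10000000) = 23.25
n ≥ 24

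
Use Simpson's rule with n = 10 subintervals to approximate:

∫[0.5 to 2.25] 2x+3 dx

f(x) = 2x+3
a = 0.5, b = 2.25, n = 10
h = (b - a)/n = 0.175000

Simpson's rule: (h/3)[f(x₀) + 4f(x₁) + 2f(x₂) + ... + f(xₙ)]

x_0 = 0.5000, f(x_0) = 4.000000, coefficient = 1
x_1 = 0.6750, f(x_1) = 4.350000, coefficient = 4
x_2 = 0.8500, f(x_2) = 4.700000, coefficient = 2
x_3 = 1.0250, f(x_3) = 5.050000, coefficient = 4
x_4 = 1.2000, f(x_4) = 5.400000, coefficient = 2
x_5 = 1.3750, f(x_5) = 5.750000, coefficient = 4
x_6 = 1.5500, f(x_6) = 6.100000, coefficient = 2
x_7 = 1.7250, f(x_7) = 6.450000, coefficient = 4
x_8 = 1.9000, f(x_8) = 6.800000, coefficient = 2
x_9 = 2.0750, f(x_9) = 7.150000, coefficient = 4
x_10 = 2.2500, f(x_10) = 7.500000, coefficient = 1

I ≈ (0.175000/3) × 172.500000 = 10.062500
Exact value: 10.062500
Error: 0.000000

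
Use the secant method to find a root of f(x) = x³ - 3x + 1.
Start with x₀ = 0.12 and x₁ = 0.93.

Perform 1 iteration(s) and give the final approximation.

f(x) = x³ - 3x + 1
x₀ = 0.12, x₁ = 0.93

Secant formula: x_{n+1} = x_n - f(x_n)(x_n - x_{n-1})/(f(x_n) - f(x_{n-1}))

Iteration 1:
  f(0.120000) = 0.641728
  f(0.930000) = -0.985643
  x_2 = 0.930000 - (-0.985643)×(0.930000 - 0.120000)/(-0.985643 - 0.641728)
       = 0.439411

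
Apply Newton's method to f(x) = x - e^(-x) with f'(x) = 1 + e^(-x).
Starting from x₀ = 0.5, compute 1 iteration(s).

f(x) = x - e^(-x)
f'(x) = 1 + e^(-x)
x₀ = 0.5

Newton-Raphson formula: x_{n+1} = x_n - f(x_n)/f'(x_n)

Iteration 1:
  f(0.500000) = -0.106531
  f'(0.500000) = 1.606531
  x_1 = 0.500000 - (-0.106531)/1.606531 = 0.566311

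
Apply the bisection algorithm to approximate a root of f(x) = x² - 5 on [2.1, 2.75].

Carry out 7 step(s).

f(x) = x² - 5
Initial interval: [2.1, 2.75]

Iteration 1:
  c_1 = (2.100000 + 2.750000)/2 = 2.425000
  f(c_1) = f(2.425000) = 0.880625
  f(a) × f(c) < 0, new interval: [2.100000, 2.425000]
Iteration 2:
  c_2 = (2.100000 + 2.425000)/2 = 2.262500
  f(c_2) = f(2.262500) = 0.118906
  f(a) × f(c) < 0, new interval: [2.100000, 2.262500]
Iteration 3:
  c_3 = (2.100000 + 2.262500)/2 = 2.181250
  f(c_3) = f(2.181250) = -0.242148
  f(a) × f(c) ≥ 0, new interval: [2.181250, 2.262500]
Iteration 4:
  c_4 = (2.181250 + 2.262500)/2 = 2.221875
  f(c_4) = f(2.221875) = -0.063271
  f(a) × f(c) ≥ 0, new interval: [2.221875, 2.262500]
Iteration 5:
  c_5 = (2.221875 + 2.262500)/2 = 2.242188
  f(c_5) = f(2.242188) = 0.027405
  f(a) × f(c) < 0, new interval: [2.221875, 2.242188]
Iteration 6:
  c_6 = (2.221875 + 2.242188)/2 = 2.232031
  f(c_6) = f(2.232031) = -0.018036
  f(a) × f(c) ≥ 0, new interval: [2.232031, 2.242188]
Iteration 7:
  c_7 = (2.232031 + 2.242188)/2 = 2.237109
  f(c_7) = f(2.237109) = 0.004658
  f(a) × f(c) < 0, new interval: [2.232031, 2.237109]

After 7 iteration(s), the approximation is c_7 = 2.237109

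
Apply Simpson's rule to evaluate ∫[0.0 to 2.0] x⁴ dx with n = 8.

f(x) = x⁴
a = 0.0, b = 2.0, n = 8
h = (b - a)/n = 0.250000

Simpson's rule: (h/3)[f(x₀) + 4f(x₁) + 2f(x₂) + ... + f(xₙ)]

x_0 = 0.0000, f(x_0) = 0.000000, coefficient = 1
x_1 = 0.2500, f(x_1) = 0.003906, coefficient = 4
x_2 = 0.5000, f(x_2) = 0.062500, coefficient = 2
x_3 = 0.7500, f(x_3) = 0.316406, coefficient = 4
x_4 = 1.0000, f(x_4) = 1.000000, coefficient = 2
x_5 = 1.2500, f(x_5) = 2.441406, coefficient = 4
x_6 = 1.5000, f(x_6) = 5.062500, coefficient = 2
x_7 = 1.7500, f(x_7) = 9.378906, coefficient = 4
x_8 = 2.0000, f(x_8) = 16.000000, coefficient = 1

I ≈ (0.250000/3) × 76.812500 = 6.401042
Exact value: 6.400000
Error: 0.001042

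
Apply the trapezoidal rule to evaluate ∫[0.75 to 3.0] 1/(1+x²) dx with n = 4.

f(x) = 1/(1+x²)
a = 0.75, b = 3.0, n = 4
h = (b - a)/n = 0.562500

Trapezoidal rule: (h/2)[f(x₀) + 2f(x₁) + 2f(x₂) + ... + f(xₙ)]

x_0 = 0.7500, f(x_0) = 0.640000, coefficient = 1
x_1 = 1.3125, f(x_1) = 0.367288, coefficient = 2
x_2 = 1.8750, f(x_2) = 0.221453, coefficient = 2
x_3 = 2.4375, f(x_3) = 0.144063, coefficient = 2
x_4 = 3.0000, f(x_4) = 0.100000, coefficient = 1

I ≈ (0.562500/2) × 2.205609 = 0.620328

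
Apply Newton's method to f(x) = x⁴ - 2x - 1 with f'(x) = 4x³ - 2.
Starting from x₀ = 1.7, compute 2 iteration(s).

f(x) = x⁴ - 2x - 1
f'(x) = 4x³ - 2
x₀ = 1.7

Newton-Raphson formula: x_{n+1} = x_n - f(x_n)/f'(x_n)

Iteration 1:
  f(1.700000) = 3.952100
  f'(1.700000) = 17.652000
  x_1 = 1.700000 - 3.952100/17.652000 = 1.476110
Iteration 2:
  f(1.476110) = 0.795392
  f'(1.476110) = 10.865198
  x_2 = 1.476110 - 0.795392/10.865198 = 1.402905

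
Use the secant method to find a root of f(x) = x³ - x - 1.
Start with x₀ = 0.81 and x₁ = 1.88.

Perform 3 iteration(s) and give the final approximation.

f(x) = x³ - x - 1
x₀ = 0.81, x₁ = 1.88

Secant formula: x_{n+1} = x_n - f(x_n)(x_n - x_{n-1})/(f(x_n) - f(x_{n-1}))

Iteration 1:
  f(0.810000) = -1.278559
  f(1.880000) = 3.764672
  x_2 = 1.880000 - 3.764672×(1.880000 - 0.810000)/(3.764672 - (-1.278559))
       = 1.081266
Iteration 2:
  f(1.880000) = 3.764672
  f(1.081266) = -0.817118
  x_3 = 1.081266 - (-0.817118)×(1.081266 - 1.880000)/(-0.817118 - 3.764672)
       = 1.223713
Iteration 3:
  f(1.081266) = -0.817118
  f(1.223713) = -0.391236
  x_4 = 1.223713 - (-0.391236)×(1.223713 - 1.081266)/(-0.391236 - (-0.817118))
       = 1.354571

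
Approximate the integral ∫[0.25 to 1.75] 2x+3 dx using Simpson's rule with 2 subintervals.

f(x) = 2x+3
a = 0.25, b = 1.75, n = 2
h = (b - a)/n = 0.750000

Simpson's rule: (h/3)[f(x₀) + 4f(x₁) + 2f(x₂) + ... + f(xₙ)]

x_0 = 0.2500, f(x_0) = 3.500000, coefficient = 1
x_1 = 1.0000, f(x_1) = 5.000000, coefficient = 4
x_2 = 1.7500, f(x_2) = 6.500000, coefficient = 1

I ≈ (0.750000/3) × 30.000000 = 7.500000
Exact value: 7.500000
Error: 0.000000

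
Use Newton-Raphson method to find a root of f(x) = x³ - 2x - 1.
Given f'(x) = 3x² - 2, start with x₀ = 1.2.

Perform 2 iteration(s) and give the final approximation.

f(x) = x³ - 2x - 1
f'(x) = 3x² - 2
x₀ = 1.2

Newton-Raphson formula: x_{n+1} = x_n - f(x_n)/f'(x_n)

Iteration 1:
  f(1.200000) = -1.672000
  f'(1.200000) = 2.320000
  x_1 = 1.200000 - (-1.672000)/2.320000 = 1.920690
Iteration 2:
  f(1.920690) = 2.244138
  f'(1.920690) = 9.067146
  x_2 = 1.920690 - 2.244138/9.067146 = 1.673187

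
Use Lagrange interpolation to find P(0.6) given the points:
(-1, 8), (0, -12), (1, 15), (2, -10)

Lagrange interpolation formula:
P(x) = Σ yᵢ × Lᵢ(x)
where Lᵢ(x) = Π_{j≠i} (x - xⱼ)/(xᵢ - xⱼ)

L_0(0.6) = (0.6 - 0)/(-1 - 0) × (0.6 - 1)/(-1 - 1) × (0.6 - 2)/(-1 - 2) = -0.056000
L_1(0.6) = (0.6 - (-1))/(0 - (-1)) × (0.6 - 1)/(0 - 1) × (0.6 - 2)/(0 - 2) = 0.448000
L_2(0.6) = (0.6 - (-1))/(1 - (-1)) × (0.6 - 0)/(1 - 0) × (0.6 - 2)/(1 - 2) = 0.672000
L_3(0.6) = (0.6 - (-1))/(2 - (-1)) × (0.6 - 0)/(2 - 0) × (0.6 - 1)/(2 - 1) = -0.064000

P(0.6) = 8×L_0(0.6) + (-12)×L_1(0.6) + 15×L_2(0.6) + (-10)×L_3(0.6)
P(0.6) = 4.896000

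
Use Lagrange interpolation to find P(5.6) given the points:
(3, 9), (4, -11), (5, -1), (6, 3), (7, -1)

Lagrange interpolation formula:
P(x) = Σ yᵢ × Lᵢ(x)
where Lᵢ(x) = Π_{j≠i} (x - xⱼ)/(xᵢ - xⱼ)

L_0(5.6) = (5.6 - 4)/(3 - 4) × (5.6 - 5)/(3 - 5) × (5.6 - 6)/(3 - 6) × (5.6 - 7)/(3 - 7) = 0.022400
L_1(5.6) = (5.6 - 3)/(4 - 3) × (5.6 - 5)/(4 - 5) × (5.6 - 6)/(4 - 6) × (5.6 - 7)/(4 - 7) = -0.145600
L_2(5.6) = (5.6 - 3)/(5 - 3) × (5.6 - 4)/(5 - 4) × (5.6 - 6)/(5 - 6) × (5.6 - 7)/(5 - 7) = 0.582400
L_3(5.6) = (5.6 - 3)/(6 - 3) × (5.6 - 4)/(6 - 4) × (5.6 - 5)/(6 - 5) × (5.6 - 7)/(6 - 7) = 0.582400
L_4(5.6) = (5.6 - 3)/(7 - 3) × (5.6 - 4)/(7 - 4) × (5.6 - 5)/(7 - 5) × (5.6 - 6)/(7 - 6) = -0.041600

P(5.6) = 9×L_0(5.6) + (-11)×L_1(5.6) + (-1)×L_2(5.6) + 3×L_3(5.6) + (-1)×L_4(5.6)
P(5.6) = 3.009600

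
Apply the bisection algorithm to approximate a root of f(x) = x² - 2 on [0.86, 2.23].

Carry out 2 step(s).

f(x) = x² - 2
Initial interval: [0.86, 2.23]

Iteration 1:
  c_1 = (0.860000 + 2.230000)/2 = 1.545000
  f(c_1) = f(1.545000) = 0.387025
  f(a) × f(c) < 0, new interval: [0.860000, 1.545000]
Iteration 2:
  c_2 = (0.860000 + 1.545000)/2 = 1.202500
  f(c_2) = f(1.202500) = -0.553994
  f(a) × f(c) ≥ 0, new interval: [1.202500, 1.545000]

After 2 iteration(s), the approximation is c_2 = 1.202500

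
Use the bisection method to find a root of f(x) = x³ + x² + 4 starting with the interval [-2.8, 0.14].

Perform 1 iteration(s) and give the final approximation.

f(x) = x³ + x² + 4
Initial interval: [-2.8, 0.14]

Iteration 1:
  c_1 = (-2.800000 + 0.140000)/2 = -1.330000
  f(c_1) = f(-1.330000) = 3.416263
  f(a) × f(c) < 0, new interval: [-2.800000, -1.330000]

After 1 iteration(s), the approximation is c_1 = -1.330000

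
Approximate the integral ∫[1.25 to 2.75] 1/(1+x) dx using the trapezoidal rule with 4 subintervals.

f(x) = 1/(1+x)
a = 1.25, b = 2.75, n = 4
h = (b - a)/n = 0.375000

Trapezoidal rule: (h/2)[f(x₀) + 2f(x₁) + 2f(x₂) + ... + f(xₙ)]

x_0 = 1.2500, f(x_0) = 0.444444, coefficient = 1
x_1 = 1.6250, f(x_1) = 0.380952, coefficient = 2
x_2 = 2.0000, f(x_2) = 0.333333, coefficient = 2
x_3 = 2.3750, f(x_3) = 0.296296, coefficient = 2
x_4 = 2.7500, f(x_4) = 0.266667, coefficient = 1

I ≈ (0.375000/2) × 2.732275 = 0.512302
Exact value: 0.510826
Error: 0.001476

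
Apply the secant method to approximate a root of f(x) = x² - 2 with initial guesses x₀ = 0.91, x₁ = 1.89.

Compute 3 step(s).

f(x) = x² - 2
x₀ = 0.91, x₁ = 1.89

Secant formula: x_{n+1} = x_n - f(x_n)(x_n - x_{n-1})/(f(x_n) - f(x_{n-1}))

Iteration 1:
  f(0.910000) = -1.171900
  f(1.890000) = 1.572100
  x_2 = 1.890000 - 1.572100×(1.890000 - 0.910000)/(1.572100 - (-1.171900))
       = 1.328536
Iteration 2:
  f(1.890000) = 1.572100
  f(1.328536) = -0.234993
  x_3 = 1.328536 - (-0.234993)×(1.328536 - 1.890000)/(-0.234993 - 1.572100)
       = 1.401548
Iteration 3:
  f(1.328536) = -0.234993
  f(1.401548) = -0.035663
  x_4 = 1.401548 - (-0.035663)×(1.401548 - 1.328536)/(-0.035663 - (-0.234993))
       = 1.414611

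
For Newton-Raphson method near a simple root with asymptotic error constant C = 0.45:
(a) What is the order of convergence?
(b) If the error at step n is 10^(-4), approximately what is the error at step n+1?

(a) Newton-Raphson has quadratic (order 2) convergence near simple roots.
    This means |e_{n+1}| ≈ C|e_n|².

(b) With |e_n| = 10^(-4) and C = 0.45:
    |e_{n+1}| ≈ 0.45 × (10^(-4))² = 0.45 × 10^(-8)

(a) 2 (quadratic); (b) |e_{n+1}| ≈ 4.500e-09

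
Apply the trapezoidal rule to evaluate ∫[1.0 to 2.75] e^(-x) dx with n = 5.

f(x) = e^(-x)
a = 1.0, b = 2.75, n = 5
h = (b - a)/n = 0.350000

Trapezoidal rule: (h/2)[f(x₀) + 2f(x₁) + 2f(x₂) + ... + f(xₙ)]

x_0 = 1.0000, f(x_0) = 0.367879, coefficient = 1
x_1 = 1.3500, f(x_1) = 0.259240, coefficient = 2
x_2 = 1.7000, f(x_2) = 0.182684, coefficient = 2
x_3 = 2.0500, f(x_3) = 0.128735, coefficient = 2
x_4 = 2.4000, f(x_4) = 0.090718, coefficient = 2
x_5 = 2.7500, f(x_5) = 0.063928, coefficient = 1

I ≈ (0.350000/2) × 1.754561 = 0.307048
Exact value: 0.303952
Error: 0.003097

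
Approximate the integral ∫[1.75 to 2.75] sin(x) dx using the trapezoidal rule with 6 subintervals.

f(x) = sin(x)
a = 1.75, b = 2.75, n = 6
h = (b - a)/n = 0.166667

Trapezoidal rule: (h/2)[f(x₀) + 2f(x₁) + 2f(x₂) + ... + f(xₙ)]

x_0 = 1.7500, f(x_0) = 0.983986, coefficient = 1
x_1 = 1.9167, f(x_1) = 0.940781, coefficient = 2
x_2 = 2.0833, f(x_2) = 0.871503, coefficient = 2
x_3 = 2.2500, f(x_3) = 0.778073, coefficient = 2
x_4 = 2.4167, f(x_4) = 0.663080, coefficient = 2
x_5 = 2.5833, f(x_5) = 0.529711, coefficient = 2
x_6 = 2.7500, f(x_6) = 0.381661, coefficient = 1

I ≈ (0.166667/2) × 8.931942 = 0.744329
Exact value: 0.746056
Error: 0.001728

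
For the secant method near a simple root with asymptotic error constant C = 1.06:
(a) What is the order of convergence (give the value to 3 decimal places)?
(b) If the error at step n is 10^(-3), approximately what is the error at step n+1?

(a) Secant method has superlinear convergence with order φ = (1+√5)/2 ≈ 1.618.
    This means |e_{n+1}| ≈ C|e_n|^1.618.

(b) With |e_n| = 10^(-3) and C = 1.06:
    |e_{n+1}| ≈ 1.06 × (10^(-3))^1.618 = 1.06 × 10^(-4.85)

(a) ≈ 1.618 (golden ratio); (b) |e_{n+1}| ≈ 1.483e-05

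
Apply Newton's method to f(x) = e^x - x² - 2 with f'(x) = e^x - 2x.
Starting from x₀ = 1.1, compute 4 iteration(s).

f(x) = e^x - x² - 2
f'(x) = e^x - 2x
x₀ = 1.1

Newton-Raphson formula: x_{n+1} = x_n - f(x_n)/f'(x_n)

Iteration 1:
  f(1.100000) = -0.205834
  f'(1.100000) = 0.804166
  x_1 = 1.100000 - (-0.205834)/0.804166 = 1.355960
Iteration 2:
  f(1.355960) = 0.041856
  f'(1.355960) = 1.168564
  x_2 = 1.355960 - 0.041856/1.168564 = 1.320141
Iteration 3:
  f(1.320141) = 0.001177
  f'(1.320141) = 1.103667
  x_3 = 1.320141 - 0.001177/1.103667 = 1.319075
Iteration 4:
  f(1.319075) = 0.000001
  f'(1.319075) = 1.101810
  x_4 = 1.319075 - 0.000001/1.101810 = 1.319074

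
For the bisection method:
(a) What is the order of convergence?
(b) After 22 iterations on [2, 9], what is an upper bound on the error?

(a) Bisection has linear (order 1) convergence; the error is halved each step.

(b) Error bound = (b-a)/2^n = (9 - 2)/2^{22}
    = 7/2^{22}

(a) 1 (linear); (b) error ≤ 1.67e-06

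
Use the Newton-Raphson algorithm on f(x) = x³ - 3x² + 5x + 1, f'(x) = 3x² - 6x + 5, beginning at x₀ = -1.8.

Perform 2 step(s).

f(x) = x³ - 3x² + 5x + 1
f'(x) = 3x² - 6x + 5
x₀ = -1.8

Newton-Raphson formula: x_{n+1} = x_n - f(x_n)/f'(x_n)

Iteration 1:
  f(-1.800000) = -23.552000
  f'(-1.800000) = 25.520000
  x_1 = -1.800000 - (-23.552000)/25.520000 = -0.877116
Iteration 2:
  f(-0.877116) = -6.368371
  f'(-0.877116) = 12.570693
  x_2 = -0.877116 - (-6.368371)/12.570693 = -0.370511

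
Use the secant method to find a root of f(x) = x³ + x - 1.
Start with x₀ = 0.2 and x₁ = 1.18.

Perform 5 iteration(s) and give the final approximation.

f(x) = x³ + x - 1
x₀ = 0.2, x₁ = 1.18

Secant formula: x_{n+1} = x_n - f(x_n)(x_n - x_{n-1})/(f(x_n) - f(x_{n-1}))

Iteration 1:
  f(0.200000) = -0.792000
  f(1.180000) = 1.823032
  x_2 = 1.180000 - 1.823032×(1.180000 - 0.200000)/(1.823032 - (-0.792000))
       = 0.496807
Iteration 2:
  f(1.180000) = 1.823032
  f(0.496807) = -0.380572
  x_3 = 0.496807 - (-0.380572)×(0.496807 - 1.180000)/(-0.380572 - 1.823032)
       = 0.614798
Iteration 3:
  f(0.496807) = -0.380572
  f(0.614798) = -0.152824
  x_4 = 0.614798 - (-0.152824)×(0.614798 - 0.496807)/(-0.152824 - (-0.380572))
       = 0.693971
Iteration 4:
  f(0.614798) = -0.152824
  f(0.693971) = 0.028186
  x_5 = 0.693971 - 0.028186×(0.693971 - 0.614798)/(0.028186 - (-0.152824))
       = 0.681643
Iteration 5:
  f(0.693971) = 0.028186
  f(0.681643) = -0.001640
  x_6 = 0.681643 - (-0.001640)×(0.681643 - 0.693971)/(-0.001640 - 0.028186)
       = 0.682321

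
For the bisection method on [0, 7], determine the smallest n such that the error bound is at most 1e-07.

We need (b-a)/2^n ≤ 1e-07
(7 - 0)/2^n ≤ 1e-07
7/2^n ≤ 1e-07
2^n ≥ 70000000
n ≥ log₂(70000000) = 26.06
n ≥ 27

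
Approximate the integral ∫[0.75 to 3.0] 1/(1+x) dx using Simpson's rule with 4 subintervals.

f(x) = 1/(1+x)
a = 0.75, b = 3.0, n = 4
h = (b - a)/n = 0.562500

Simpson's rule: (h/3)[f(x₀) + 4f(x₁) + 2f(x₂) + ... + f(xₙ)]

x_0 = 0.7500, f(x_0) = 0.571429, coefficient = 1
x_1 = 1.3125, f(x_1) = 0.432432, coefficient = 4
x_2 = 1.8750, f(x_2) = 0.347826, coefficient = 2
x_3 = 2.4375, f(x_3) = 0.290909, coefficient = 4
x_4 = 3.0000, f(x_4) = 0.250000, coefficient = 1

I ≈ (0.562500/3) × 4.410447 = 0.826959
Exact value: 0.826679
Error: 0.000280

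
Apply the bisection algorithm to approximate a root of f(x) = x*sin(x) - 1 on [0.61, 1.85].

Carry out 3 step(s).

f(x) = x*sin(x) - 1
Initial interval: [0.61, 1.85]

Iteration 1:
  c_1 = (0.610000 + 1.850000)/2 = 1.230000
  f(c_1) = f(1.230000) = 0.159261
  f(a) × f(c) < 0, new interval: [0.610000, 1.230000]
Iteration 2:
  c_2 = (0.610000 + 1.230000)/2 = 0.920000
  f(c_2) = f(0.920000) = -0.268047
  f(a) × f(c) ≥ 0, new interval: [0.920000, 1.230000]
Iteration 3:
  c_3 = (0.920000 + 1.230000)/2 = 1.075000
  f(c_3) = f(1.075000) = -0.054441
  f(a) × f(c) ≥ 0, new interval: [1.075000, 1.230000]

After 3 iteration(s), the approximation is c_3 = 1.075000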